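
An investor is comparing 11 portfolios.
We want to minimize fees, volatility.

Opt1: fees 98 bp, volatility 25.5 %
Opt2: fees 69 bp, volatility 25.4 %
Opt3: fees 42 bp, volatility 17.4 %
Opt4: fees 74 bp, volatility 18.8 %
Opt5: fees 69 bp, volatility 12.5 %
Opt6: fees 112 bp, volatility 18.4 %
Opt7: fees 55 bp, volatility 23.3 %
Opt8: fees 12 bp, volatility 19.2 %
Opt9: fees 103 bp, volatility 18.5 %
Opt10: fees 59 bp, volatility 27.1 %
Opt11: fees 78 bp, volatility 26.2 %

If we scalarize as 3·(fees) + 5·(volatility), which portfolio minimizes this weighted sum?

Opt8

Opt1: 3·98 + 5·25.5 = 421.5
Opt2: 3·69 + 5·25.4 = 334.0
Opt3: 3·42 + 5·17.4 = 213.0
Opt4: 3·74 + 5·18.8 = 316.0
Opt5: 3·69 + 5·12.5 = 269.5
Opt6: 3·112 + 5·18.4 = 428.0
Opt7: 3·55 + 5·23.3 = 281.5
Opt8: 3·12 + 5·19.2 = 132.0
Opt9: 3·103 + 5·18.5 = 401.5
Opt10: 3·59 + 5·27.1 = 312.5
Opt11: 3·78 + 5·26.2 = 365.0
Lowest: Opt8 at 132.0.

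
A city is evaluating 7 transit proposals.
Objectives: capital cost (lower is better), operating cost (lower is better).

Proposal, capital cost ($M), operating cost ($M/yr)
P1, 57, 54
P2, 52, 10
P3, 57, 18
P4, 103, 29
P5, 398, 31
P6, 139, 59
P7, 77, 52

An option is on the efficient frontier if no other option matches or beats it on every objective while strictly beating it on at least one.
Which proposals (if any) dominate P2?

none

P1: worse on capital cost (57 vs 52).
P3: worse on capital cost (57 vs 52).
P4: worse on capital cost (103 vs 52).
P5: worse on capital cost (398 vs 52).
P6: worse on capital cost (139 vs 52).
P7: worse on capital cost (77 vs 52).
No option dominates P2.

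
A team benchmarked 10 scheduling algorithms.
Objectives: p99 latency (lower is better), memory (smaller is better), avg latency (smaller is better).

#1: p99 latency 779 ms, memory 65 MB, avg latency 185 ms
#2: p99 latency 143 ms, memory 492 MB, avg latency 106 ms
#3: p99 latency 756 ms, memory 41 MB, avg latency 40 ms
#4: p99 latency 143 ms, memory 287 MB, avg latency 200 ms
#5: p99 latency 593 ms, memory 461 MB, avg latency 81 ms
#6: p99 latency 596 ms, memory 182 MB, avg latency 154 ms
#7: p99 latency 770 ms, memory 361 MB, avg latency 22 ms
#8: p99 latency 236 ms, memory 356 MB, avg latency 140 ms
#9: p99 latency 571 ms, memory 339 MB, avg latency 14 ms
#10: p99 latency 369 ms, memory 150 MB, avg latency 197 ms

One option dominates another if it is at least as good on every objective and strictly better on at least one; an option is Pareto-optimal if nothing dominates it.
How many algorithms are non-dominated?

#1: dominated by #3 (p99 latency 756≤779, memory 41≤65, avg latency 40≤185).
#2: not dominated.
#3: not dominated (best memory).
#4: not dominated.
#5: dominated by #9 (p99 latency 571≤593, memory 339≤461, avg latency 14≤81).
#6: not dominated.
#7: dominated by #9 (p99 latency 571≤770, memory 339≤361, avg latency 14≤22).
#8: not dominated.
#9: not dominated (best avg latency).
#10: not dominated.
Pareto-optimal: #2, #3, #4, #6, #8, #9, #10 → 7.

7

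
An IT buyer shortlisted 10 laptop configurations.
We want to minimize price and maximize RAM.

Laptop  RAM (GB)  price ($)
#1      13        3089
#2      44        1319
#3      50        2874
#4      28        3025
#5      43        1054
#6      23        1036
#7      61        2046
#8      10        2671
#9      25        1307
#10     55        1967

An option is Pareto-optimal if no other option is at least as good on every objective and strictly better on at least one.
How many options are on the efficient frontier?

#1: dominated by #2 (RAM 44≥13, price 1319≤3089).
#2: not dominated.
#3: dominated by #7 (RAM 61≥50, price 2046≤2874).
#4: dominated by #2 (RAM 44≥28, price 1319≤3025).
#5: not dominated.
#6: not dominated (best price).
#7: not dominated (best RAM).
#8: dominated by #2 (RAM 44≥10, price 1319≤2671).
#9: dominated by #5 (RAM 43≥25, price 1054≤1307).
#10: not dominated.
Pareto-optimal: #2, #5, #6, #7, #10 → 5.

5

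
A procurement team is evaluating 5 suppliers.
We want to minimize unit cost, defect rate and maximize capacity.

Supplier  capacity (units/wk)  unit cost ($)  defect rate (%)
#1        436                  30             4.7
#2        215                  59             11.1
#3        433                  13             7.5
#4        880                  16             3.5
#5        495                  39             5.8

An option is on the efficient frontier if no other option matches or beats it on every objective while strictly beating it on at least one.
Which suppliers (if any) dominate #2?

#1, #3, #4, #5

#1: capacity 436≥215, unit cost 30≤59, defect rate 4.7≤11.1 — dominates #2.
#3: capacity 433≥215, unit cost 13≤59, defect rate 7.5≤11.1 — dominates #2.
#4: capacity 880≥215, unit cost 16≤59, defect rate 3.5≤11.1 — dominates #2.
#5: capacity 495≥215, unit cost 39≤59, defect rate 5.8≤11.1 — dominates #2.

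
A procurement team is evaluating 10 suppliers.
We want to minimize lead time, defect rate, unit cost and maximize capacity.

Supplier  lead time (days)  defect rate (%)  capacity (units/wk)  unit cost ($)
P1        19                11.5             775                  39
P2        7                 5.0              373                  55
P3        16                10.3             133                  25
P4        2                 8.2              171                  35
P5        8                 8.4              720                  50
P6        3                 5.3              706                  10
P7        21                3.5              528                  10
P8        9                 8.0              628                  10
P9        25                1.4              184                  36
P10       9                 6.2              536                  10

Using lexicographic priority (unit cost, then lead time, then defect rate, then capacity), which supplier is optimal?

First minimize unit cost: best is 10, kept {P6, P7, P8, P10}.
Then minimize lead time: best is 3, kept {P6}.

P6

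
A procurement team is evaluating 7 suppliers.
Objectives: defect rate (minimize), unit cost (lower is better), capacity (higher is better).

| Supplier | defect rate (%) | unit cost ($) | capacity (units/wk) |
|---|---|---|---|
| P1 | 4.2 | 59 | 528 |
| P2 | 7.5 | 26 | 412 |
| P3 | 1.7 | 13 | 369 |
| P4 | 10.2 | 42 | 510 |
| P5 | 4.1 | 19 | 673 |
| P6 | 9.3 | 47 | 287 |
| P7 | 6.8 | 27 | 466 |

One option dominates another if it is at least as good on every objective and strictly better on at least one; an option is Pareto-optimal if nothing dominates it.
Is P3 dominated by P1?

No

P1 vs P3: P1 is worse on defect rate (4.2 vs 1.7), so it does not dominate P3.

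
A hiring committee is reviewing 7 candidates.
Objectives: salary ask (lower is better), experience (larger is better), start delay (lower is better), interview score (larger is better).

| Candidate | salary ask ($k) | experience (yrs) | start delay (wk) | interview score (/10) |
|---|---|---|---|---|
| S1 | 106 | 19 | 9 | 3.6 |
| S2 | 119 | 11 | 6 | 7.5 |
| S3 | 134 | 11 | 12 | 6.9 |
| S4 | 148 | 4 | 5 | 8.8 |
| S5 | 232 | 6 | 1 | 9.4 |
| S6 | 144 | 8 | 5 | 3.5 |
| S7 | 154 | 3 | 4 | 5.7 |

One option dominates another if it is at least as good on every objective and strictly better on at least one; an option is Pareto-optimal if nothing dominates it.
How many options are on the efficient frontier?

S1: not dominated (best salary ask).
S2: not dominated.
S3: dominated by S2 (salary ask 119≤134, experience 11≥11, start delay 6≤12, interview score 7.5≥6.9).
S4: not dominated.
S5: not dominated (best start delay).
S6: not dominated.
S7: not dominated.
Pareto-optimal: S1, S2, S4, S5, S6, S7 → 6.

6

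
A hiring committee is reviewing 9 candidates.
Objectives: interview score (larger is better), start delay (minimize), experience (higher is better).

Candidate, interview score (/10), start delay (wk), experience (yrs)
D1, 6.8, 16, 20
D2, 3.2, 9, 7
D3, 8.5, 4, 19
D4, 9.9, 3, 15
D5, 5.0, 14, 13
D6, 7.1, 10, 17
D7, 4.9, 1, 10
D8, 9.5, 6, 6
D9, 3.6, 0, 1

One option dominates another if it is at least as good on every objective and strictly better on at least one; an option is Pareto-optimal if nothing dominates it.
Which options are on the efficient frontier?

D1: not dominated (best experience).
D2: dominated by D3 (interview score 8.5≥3.2, start delay 4≤9, experience 19≥7).
D3: not dominated.
D4: not dominated (best interview score).
D5: dominated by D3 (interview score 8.5≥5.0, start delay 4≤14, experience 19≥13).
D6: dominated by D3 (interview score 8.5≥7.1, start delay 4≤10, experience 19≥17).
D7: not dominated.
D8: dominated by D4 (interview score 9.9≥9.5, start delay 3≤6, experience 15≥6).
D9: not dominated (best start delay).

D1, D3, D4, D7, D9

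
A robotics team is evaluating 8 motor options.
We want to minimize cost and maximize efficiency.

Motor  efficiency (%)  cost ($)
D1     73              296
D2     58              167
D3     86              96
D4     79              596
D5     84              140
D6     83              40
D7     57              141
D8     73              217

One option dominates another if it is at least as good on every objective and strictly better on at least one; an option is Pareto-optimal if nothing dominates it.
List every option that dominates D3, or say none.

D1: worse on efficiency (73 vs 86).
D2: worse on efficiency (58 vs 86).
D4: worse on efficiency (79 vs 86).
D5: worse on efficiency (84 vs 86).
D6: worse on efficiency (83 vs 86).
D7: worse on efficiency (57 vs 86).
D8: worse on efficiency (73 vs 86).
No option dominates D3.

none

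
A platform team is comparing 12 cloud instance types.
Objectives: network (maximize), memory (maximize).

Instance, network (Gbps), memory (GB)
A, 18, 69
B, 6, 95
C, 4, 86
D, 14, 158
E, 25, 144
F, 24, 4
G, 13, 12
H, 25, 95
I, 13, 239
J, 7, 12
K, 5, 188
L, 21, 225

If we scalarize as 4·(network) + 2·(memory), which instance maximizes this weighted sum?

A: 4·18 + 2·69 = 210
B: 4·6 + 2·95 = 214
C: 4·4 + 2·86 = 188
D: 4·14 + 2·158 = 372
E: 4·25 + 2·144 = 388
F: 4·24 + 2·4 = 104
G: 4·13 + 2·12 = 76
H: 4·25 + 2·95 = 290
I: 4·13 + 2·239 = 530
J: 4·7 + 2·12 = 52
K: 4·5 + 2·188 = 396
L: 4·21 + 2·225 = 534
Highest: L at 534.

L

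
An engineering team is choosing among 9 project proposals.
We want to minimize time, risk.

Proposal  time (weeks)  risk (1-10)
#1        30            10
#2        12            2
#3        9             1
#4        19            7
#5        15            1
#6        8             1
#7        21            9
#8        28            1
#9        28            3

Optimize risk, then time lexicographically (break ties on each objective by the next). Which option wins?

First minimize risk: best is 1, kept {#3, #5, #6, #8}.
Then minimize time: best is 8, kept {#6}.

#6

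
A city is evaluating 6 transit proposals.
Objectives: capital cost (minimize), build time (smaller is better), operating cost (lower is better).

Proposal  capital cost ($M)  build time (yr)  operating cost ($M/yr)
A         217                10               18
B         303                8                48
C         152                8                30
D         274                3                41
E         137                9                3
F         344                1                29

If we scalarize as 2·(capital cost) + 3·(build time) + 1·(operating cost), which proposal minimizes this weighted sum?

E

A: 2·217 + 3·10 + 1·18 = 482
B: 2·303 + 3·8 + 1·48 = 678
C: 2·152 + 3·8 + 1·30 = 358
D: 2·274 + 3·3 + 1·41 = 598
E: 2·137 + 3·9 + 1·3 = 304
F: 2·344 + 3·1 + 1·29 = 720
Lowest: E at 304.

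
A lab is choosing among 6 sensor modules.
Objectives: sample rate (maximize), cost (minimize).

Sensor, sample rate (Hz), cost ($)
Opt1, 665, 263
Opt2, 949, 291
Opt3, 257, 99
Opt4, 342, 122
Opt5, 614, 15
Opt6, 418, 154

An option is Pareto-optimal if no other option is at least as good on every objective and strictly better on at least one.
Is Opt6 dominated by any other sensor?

Opt5 vs Opt6: sample rate 614≥418, cost 15≤154 — Opt5 is at least as good on every objective and strictly better on at least one, so Opt5 dominates Opt6.

Yes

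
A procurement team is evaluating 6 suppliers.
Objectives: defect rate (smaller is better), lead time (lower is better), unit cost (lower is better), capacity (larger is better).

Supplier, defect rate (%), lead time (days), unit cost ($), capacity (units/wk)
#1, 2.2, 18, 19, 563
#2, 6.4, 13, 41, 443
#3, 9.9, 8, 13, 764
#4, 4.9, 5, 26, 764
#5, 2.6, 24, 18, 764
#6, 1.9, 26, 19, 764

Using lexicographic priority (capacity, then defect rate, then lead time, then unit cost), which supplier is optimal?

#6

First maximize capacity: best is 764, kept {#3, #4, #5, #6}.
Then minimize defect rate: best is 1.9, kept {#6}.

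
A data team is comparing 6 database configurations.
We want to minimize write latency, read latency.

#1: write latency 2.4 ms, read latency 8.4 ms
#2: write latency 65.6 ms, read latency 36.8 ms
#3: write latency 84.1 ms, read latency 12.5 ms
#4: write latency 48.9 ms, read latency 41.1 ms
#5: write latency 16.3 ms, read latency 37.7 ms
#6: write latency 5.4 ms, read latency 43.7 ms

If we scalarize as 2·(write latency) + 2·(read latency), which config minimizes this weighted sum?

#1

#1: 2·2.4 + 2·8.4 = 21.6
#2: 2·65.6 + 2·36.8 = 204.8
#3: 2·84.1 + 2·12.5 = 193.2
#4: 2·48.9 + 2·41.1 = 180.0
#5: 2·16.3 + 2·37.7 = 108.0
#6: 2·5.4 + 2·43.7 = 98.2
Lowest: #1 at 21.6.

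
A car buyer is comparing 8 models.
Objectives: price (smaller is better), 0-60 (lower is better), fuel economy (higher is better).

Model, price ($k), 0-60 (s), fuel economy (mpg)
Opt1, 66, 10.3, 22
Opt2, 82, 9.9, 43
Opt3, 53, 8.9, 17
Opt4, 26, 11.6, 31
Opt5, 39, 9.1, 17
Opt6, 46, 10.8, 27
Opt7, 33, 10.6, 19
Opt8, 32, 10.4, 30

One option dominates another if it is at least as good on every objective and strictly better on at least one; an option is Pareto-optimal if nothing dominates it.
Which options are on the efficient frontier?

Opt1: not dominated.
Opt2: not dominated (best fuel economy).
Opt3: not dominated (best 0-60).
Opt4: not dominated (best price).
Opt5: not dominated.
Opt6: dominated by Opt8 (price 32≤46, 0-60 10.4≤10.8, fuel economy 30≥27).
Opt7: dominated by Opt8 (price 32≤33, 0-60 10.4≤10.6, fuel economy 30≥19).
Opt8: not dominated.

Opt1, Opt2, Opt3, Opt4, Opt5, Opt8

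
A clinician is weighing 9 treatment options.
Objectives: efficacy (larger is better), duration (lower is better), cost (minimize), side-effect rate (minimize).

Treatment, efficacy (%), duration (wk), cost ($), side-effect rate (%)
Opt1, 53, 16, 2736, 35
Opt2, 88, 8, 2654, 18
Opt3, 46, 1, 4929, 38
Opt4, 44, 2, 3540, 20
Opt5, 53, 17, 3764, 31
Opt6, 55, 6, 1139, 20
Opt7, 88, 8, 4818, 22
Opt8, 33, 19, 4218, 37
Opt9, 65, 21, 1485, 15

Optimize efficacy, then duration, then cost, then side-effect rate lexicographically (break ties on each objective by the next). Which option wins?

First maximize efficacy: best is 88, kept {Opt2, Opt7}.
Then minimize duration: best is 8, kept {Opt2, Opt7}.
Then minimize cost: best is 2654, kept {Opt2}.

Opt2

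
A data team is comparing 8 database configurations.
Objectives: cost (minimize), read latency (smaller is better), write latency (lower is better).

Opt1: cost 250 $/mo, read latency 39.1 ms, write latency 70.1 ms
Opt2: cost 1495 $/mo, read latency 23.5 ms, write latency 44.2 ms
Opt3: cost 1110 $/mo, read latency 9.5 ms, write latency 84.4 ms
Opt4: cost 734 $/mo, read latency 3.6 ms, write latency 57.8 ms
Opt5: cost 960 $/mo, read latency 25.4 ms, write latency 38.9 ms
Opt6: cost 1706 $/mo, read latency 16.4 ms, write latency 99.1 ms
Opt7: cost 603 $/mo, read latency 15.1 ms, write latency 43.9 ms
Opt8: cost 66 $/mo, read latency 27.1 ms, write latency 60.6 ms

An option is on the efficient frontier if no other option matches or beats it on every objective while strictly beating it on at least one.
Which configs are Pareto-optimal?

Opt4, Opt5, Opt7, Opt8

Opt1: dominated by Opt8 (cost 66≤250, read latency 27.1≤39.1, write latency 60.6≤70.1).
Opt2: dominated by Opt7 (cost 603≤1495, read latency 15.1≤23.5, write latency 43.9≤44.2).
Opt3: dominated by Opt4 (cost 734≤1110, read latency 3.6≤9.5, write latency 57.8≤84.4).
Opt4: not dominated (best read latency).
Opt5: not dominated (best write latency).
Opt6: dominated by Opt3 (cost 1110≤1706, read latency 9.5≤16.4, write latency 84.4≤99.1).
Opt7: not dominated.
Opt8: not dominated (best cost).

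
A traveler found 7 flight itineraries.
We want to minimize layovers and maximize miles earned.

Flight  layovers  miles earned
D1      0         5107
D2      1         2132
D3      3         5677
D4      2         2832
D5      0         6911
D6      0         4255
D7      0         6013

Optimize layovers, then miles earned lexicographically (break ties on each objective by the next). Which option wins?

D5

First minimize layovers: best is 0, kept {D1, D5, D6, D7}.
Then maximize miles earned: best is 6911, kept {D5}.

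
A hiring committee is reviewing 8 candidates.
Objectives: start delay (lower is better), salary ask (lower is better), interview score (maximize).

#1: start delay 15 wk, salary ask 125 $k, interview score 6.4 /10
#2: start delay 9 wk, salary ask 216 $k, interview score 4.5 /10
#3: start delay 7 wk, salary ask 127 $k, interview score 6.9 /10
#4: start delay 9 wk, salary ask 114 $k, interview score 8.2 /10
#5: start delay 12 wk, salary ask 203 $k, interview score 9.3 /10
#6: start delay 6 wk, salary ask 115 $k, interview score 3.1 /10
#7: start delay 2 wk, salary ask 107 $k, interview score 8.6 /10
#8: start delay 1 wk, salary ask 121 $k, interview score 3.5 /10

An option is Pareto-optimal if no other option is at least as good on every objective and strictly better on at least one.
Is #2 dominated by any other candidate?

#3 vs #2: start delay 7≤9, salary ask 127≤216, interview score 6.9≥4.5 — #3 is at least as good on every objective and strictly better on at least one, so #3 dominates #2.

Yes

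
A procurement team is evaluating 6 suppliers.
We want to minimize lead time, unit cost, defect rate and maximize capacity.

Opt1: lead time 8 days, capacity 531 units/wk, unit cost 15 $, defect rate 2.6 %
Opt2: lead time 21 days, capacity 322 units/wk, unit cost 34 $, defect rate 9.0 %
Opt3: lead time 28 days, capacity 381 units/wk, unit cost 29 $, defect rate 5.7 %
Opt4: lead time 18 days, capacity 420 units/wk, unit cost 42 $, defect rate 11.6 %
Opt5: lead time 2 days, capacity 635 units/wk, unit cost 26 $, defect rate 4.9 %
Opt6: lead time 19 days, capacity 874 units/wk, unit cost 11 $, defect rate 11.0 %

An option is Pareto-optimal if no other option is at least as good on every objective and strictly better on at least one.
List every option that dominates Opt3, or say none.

Opt1, Opt5

Opt1: lead time 8≤28, capacity 531≥381, unit cost 15≤29, defect rate 2.6≤5.7 — dominates Opt3.
Opt5: lead time 2≤28, capacity 635≥381, unit cost 26≤29, defect rate 4.9≤5.7 — dominates Opt3.
Others (Opt2, Opt4, Opt6) are each worse than Opt3 on at least one objective.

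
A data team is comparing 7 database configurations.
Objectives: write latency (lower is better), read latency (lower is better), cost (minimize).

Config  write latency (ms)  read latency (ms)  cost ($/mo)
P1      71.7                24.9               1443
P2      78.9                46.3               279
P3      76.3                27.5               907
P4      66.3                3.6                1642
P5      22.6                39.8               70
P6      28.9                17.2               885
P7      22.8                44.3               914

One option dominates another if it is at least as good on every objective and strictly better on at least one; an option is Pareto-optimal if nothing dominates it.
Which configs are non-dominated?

P4, P5, P6

P1: dominated by P6 (write latency 28.9≤71.7, read latency 17.2≤24.9, cost 885≤1443).
P2: dominated by P5 (write latency 22.6≤78.9, read latency 39.8≤46.3, cost 70≤279).
P3: dominated by P6 (write latency 28.9≤76.3, read latency 17.2≤27.5, cost 885≤907).
P4: not dominated (best read latency).
P5: not dominated (best write latency).
P6: not dominated.
P7: dominated by P5 (write latency 22.6≤22.8, read latency 39.8≤44.3, cost 70≤914).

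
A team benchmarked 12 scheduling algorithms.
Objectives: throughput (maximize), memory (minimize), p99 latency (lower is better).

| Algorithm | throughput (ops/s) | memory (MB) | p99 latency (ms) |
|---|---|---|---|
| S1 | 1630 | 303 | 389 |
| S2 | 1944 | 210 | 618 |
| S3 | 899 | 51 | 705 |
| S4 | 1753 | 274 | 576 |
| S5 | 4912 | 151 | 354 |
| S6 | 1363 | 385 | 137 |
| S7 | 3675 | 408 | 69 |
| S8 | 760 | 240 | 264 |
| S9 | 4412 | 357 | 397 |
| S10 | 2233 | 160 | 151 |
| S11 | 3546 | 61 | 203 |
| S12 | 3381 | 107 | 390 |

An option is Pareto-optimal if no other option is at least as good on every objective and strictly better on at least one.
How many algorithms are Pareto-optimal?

6

S1: dominated by S5 (throughput 4912≥1630, memory 151≤303, p99 latency 354≤389).
S2: dominated by S5 (throughput 4912≥1944, memory 151≤210, p99 latency 354≤618).
S3: not dominated (best memory).
S4: dominated by S5 (throughput 4912≥1753, memory 151≤274, p99 latency 354≤576).
S5: not dominated (best throughput).
S6: not dominated.
S7: not dominated (best p99 latency).
S8: dominated by S10 (throughput 2233≥760, memory 160≤240, p99 latency 151≤264).
S9: dominated by S5 (throughput 4912≥4412, memory 151≤357, p99 latency 354≤397).
S10: not dominated.
S11: not dominated.
S12: dominated by S11 (throughput 3546≥3381, memory 61≤107, p99 latency 203≤390).
Pareto-optimal: S3, S5, S6, S7, S10, S11 → 6.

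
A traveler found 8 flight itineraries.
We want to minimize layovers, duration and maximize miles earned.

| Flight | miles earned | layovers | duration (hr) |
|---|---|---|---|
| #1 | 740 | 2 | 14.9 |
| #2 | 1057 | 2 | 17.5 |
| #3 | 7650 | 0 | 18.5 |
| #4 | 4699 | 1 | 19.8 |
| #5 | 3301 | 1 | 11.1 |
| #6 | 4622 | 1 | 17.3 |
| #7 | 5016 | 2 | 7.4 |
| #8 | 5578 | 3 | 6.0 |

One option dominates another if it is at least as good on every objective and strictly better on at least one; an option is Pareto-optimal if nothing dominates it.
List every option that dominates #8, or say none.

none

#1: worse on miles earned (740 vs 5578).
#2: worse on miles earned (1057 vs 5578).
#3: worse on duration (18.5 vs 6.0).
#4: worse on miles earned (4699 vs 5578).
#5: worse on miles earned (3301 vs 5578).
#6: worse on miles earned (4622 vs 5578).
#7: worse on miles earned (5016 vs 5578).
No option dominates #8.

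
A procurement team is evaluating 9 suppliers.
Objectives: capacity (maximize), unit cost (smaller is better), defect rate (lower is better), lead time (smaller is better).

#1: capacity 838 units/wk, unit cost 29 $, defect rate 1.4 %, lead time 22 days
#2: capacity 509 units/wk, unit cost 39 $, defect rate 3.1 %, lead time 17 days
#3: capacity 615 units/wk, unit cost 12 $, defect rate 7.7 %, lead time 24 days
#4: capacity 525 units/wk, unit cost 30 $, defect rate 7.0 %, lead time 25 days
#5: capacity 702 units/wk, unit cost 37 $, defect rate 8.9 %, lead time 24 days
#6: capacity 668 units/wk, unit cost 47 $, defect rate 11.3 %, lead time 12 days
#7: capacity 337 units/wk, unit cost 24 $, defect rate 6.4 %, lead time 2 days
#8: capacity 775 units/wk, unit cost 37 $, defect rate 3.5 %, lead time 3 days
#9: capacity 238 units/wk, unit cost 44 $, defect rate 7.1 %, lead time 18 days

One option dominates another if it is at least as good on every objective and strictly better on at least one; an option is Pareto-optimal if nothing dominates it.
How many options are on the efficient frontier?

#1: not dominated (best capacity).
#2: not dominated.
#3: not dominated (best unit cost).
#4: dominated by #1 (capacity 838≥525, unit cost 29≤30, defect rate 1.4≤7.0, lead time 22≤25).
#5: dominated by #1 (capacity 838≥702, unit cost 29≤37, defect rate 1.4≤8.9, lead time 22≤24).
#6: dominated by #8 (capacity 775≥668, unit cost 37≤47, defect rate 3.5≤11.3, lead time 3≤12).
#7: not dominated (best lead time).
#8: not dominated.
#9: dominated by #2 (capacity 509≥238, unit cost 39≤44, defect rate 3.1≤7.1, lead time 17≤18).
Pareto-optimal: #1, #2, #3, #7, #8 → 5.

5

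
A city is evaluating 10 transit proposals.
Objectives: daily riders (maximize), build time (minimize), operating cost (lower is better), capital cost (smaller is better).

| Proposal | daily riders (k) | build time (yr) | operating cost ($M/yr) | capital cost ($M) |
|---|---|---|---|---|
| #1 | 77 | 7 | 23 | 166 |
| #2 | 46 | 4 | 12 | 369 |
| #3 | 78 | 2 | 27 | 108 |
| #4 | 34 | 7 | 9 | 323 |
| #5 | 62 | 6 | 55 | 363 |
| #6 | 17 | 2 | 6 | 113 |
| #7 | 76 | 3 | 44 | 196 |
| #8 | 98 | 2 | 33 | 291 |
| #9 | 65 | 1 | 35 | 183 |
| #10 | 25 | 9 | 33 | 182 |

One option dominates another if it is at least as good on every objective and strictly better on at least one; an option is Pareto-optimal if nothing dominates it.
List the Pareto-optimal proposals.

#1: not dominated.
#2: not dominated.
#3: not dominated (best capital cost).
#4: not dominated.
#5: dominated by #3 (daily riders 78≥62, build time 2≤6, operating cost 27≤55, capital cost 108≤363).
#6: not dominated (best operating cost).
#7: dominated by #3 (daily riders 78≥76, build time 2≤3, operating cost 27≤44, capital cost 108≤196).
#8: not dominated (best daily riders).
#9: not dominated (best build time).
#10: dominated by #1 (daily riders 77≥25, build time 7≤9, operating cost 23≤33, capital cost 166≤182).

#1, #2, #3, #4, #6, #8, #9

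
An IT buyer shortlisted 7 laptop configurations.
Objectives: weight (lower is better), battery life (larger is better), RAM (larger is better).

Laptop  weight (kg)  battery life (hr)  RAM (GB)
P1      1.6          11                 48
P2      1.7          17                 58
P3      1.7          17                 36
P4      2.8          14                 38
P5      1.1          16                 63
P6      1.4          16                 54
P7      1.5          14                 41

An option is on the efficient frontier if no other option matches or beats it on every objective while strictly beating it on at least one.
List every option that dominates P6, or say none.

P5: weight 1.1≤1.4, battery life 16≥16, RAM 63≥54 — dominates P6.
Others (P1, P2, P3, P4, P7) are each worse than P6 on at least one objective.

P5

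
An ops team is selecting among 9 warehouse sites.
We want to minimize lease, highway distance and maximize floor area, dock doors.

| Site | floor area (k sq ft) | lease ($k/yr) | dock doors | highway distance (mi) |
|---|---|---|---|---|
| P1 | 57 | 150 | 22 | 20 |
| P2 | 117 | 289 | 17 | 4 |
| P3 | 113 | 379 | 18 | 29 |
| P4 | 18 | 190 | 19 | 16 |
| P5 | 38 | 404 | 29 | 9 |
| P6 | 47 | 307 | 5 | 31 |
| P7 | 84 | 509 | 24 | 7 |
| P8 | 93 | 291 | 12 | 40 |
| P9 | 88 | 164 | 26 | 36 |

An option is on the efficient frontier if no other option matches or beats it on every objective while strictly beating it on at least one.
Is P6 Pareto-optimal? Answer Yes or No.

P1 vs P6: floor area 57≥47, lease 150≤307, dock doors 22≥5, highway distance 20≤31 — P1 is at least as good on every objective and strictly better on at least one, so P1 dominates P6.

No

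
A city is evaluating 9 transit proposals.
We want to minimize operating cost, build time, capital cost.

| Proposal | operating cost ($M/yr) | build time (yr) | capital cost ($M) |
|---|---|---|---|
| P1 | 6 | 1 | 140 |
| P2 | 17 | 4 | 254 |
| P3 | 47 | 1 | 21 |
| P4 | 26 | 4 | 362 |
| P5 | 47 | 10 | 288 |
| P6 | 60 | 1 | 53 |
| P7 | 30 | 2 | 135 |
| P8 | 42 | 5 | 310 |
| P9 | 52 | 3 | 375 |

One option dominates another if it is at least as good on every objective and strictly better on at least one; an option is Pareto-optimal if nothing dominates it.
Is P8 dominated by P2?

Yes

P2 vs P8: operating cost 17≤42, build time 4≤5, capital cost 254≤310 — P2 is at least as good on every objective with at least one strict improvement.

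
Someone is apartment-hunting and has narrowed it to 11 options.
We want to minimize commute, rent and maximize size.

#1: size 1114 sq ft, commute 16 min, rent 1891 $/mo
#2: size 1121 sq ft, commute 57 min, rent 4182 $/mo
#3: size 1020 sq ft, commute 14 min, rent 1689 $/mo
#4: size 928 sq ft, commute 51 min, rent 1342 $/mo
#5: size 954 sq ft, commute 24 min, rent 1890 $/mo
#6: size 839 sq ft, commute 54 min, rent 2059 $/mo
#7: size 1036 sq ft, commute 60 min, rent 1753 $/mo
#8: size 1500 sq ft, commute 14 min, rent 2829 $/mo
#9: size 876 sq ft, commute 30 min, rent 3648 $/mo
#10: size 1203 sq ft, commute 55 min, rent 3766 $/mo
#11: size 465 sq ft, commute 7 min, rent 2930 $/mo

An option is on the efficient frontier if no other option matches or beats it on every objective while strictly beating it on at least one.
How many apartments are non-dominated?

6

#1: not dominated.
#2: dominated by #8 (size 1500≥1121, commute 14≤57, rent 2829≤4182).
#3: not dominated.
#4: not dominated (best rent).
#5: dominated by #3 (size 1020≥954, commute 14≤24, rent 1689≤1890).
#6: dominated by #1 (size 1114≥839, commute 16≤54, rent 1891≤2059).
#7: not dominated.
#8: not dominated (best size).
#9: dominated by #1 (size 1114≥876, commute 16≤30, rent 1891≤3648).
#10: dominated by #8 (size 1500≥1203, commute 14≤55, rent 2829≤3766).
#11: not dominated (best commute).
Pareto-optimal: #1, #3, #4, #7, #8, #11 → 6.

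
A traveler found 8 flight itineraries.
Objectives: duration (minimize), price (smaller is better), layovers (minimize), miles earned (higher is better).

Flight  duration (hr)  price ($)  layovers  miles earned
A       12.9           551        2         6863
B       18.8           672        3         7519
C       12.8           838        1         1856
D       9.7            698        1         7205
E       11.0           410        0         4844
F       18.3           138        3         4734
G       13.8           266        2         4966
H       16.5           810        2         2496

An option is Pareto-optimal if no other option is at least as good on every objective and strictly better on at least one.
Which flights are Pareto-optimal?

A: not dominated.
B: not dominated (best miles earned).
C: dominated by D (duration 9.7≤12.8, price 698≤838, layovers 1≤1, miles earned 7205≥1856).
D: not dominated (best duration).
E: not dominated (best layovers).
F: not dominated (best price).
G: not dominated.
H: dominated by A (duration 12.9≤16.5, price 551≤810, layovers 2≤2, miles earned 6863≥2496).

A, B, D, E, F, G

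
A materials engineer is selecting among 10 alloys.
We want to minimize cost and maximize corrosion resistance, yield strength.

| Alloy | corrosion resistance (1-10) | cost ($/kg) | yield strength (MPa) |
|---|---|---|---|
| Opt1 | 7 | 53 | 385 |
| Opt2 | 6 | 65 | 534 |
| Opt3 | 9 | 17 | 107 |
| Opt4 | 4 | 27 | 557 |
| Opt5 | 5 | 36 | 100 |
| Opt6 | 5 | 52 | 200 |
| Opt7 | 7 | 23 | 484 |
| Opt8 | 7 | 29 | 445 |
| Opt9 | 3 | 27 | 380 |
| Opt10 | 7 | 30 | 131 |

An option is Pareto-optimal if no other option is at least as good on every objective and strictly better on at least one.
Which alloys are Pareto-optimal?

Opt2, Opt3, Opt4, Opt7

Opt1: dominated by Opt7 (corrosion resistance 7≥7, cost 23≤53, yield strength 484≥385).
Opt2: not dominated.
Opt3: not dominated (best corrosion resistance).
Opt4: not dominated (best yield strength).
Opt5: dominated by Opt3 (corrosion resistance 9≥5, cost 17≤36, yield strength 107≥100).
Opt6: dominated by Opt7 (corrosion resistance 7≥5, cost 23≤52, yield strength 484≥200).
Opt7: not dominated.
Opt8: dominated by Opt7 (corrosion resistance 7≥7, cost 23≤29, yield strength 484≥445).
Opt9: dominated by Opt4 (corrosion resistance 4≥3, cost 27≤27, yield strength 557≥380).
Opt10: dominated by Opt7 (corrosion resistance 7≥7, cost 23≤30, yield strength 484≥131).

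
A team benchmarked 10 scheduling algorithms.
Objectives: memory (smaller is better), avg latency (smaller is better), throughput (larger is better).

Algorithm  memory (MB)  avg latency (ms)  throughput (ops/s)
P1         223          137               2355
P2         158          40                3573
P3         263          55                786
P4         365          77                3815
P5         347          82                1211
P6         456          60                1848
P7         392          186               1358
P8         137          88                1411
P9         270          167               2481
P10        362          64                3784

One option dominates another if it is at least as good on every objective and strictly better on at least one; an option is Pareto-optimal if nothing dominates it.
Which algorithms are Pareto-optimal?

P1: dominated by P2 (memory 158≤223, avg latency 40≤137, throughput 3573≥2355).
P2: not dominated (best avg latency).
P3: dominated by P2 (memory 158≤263, avg latency 40≤55, throughput 3573≥786).
P4: not dominated (best throughput).
P5: dominated by P2 (memory 158≤347, avg latency 40≤82, throughput 3573≥1211).
P6: dominated by P2 (memory 158≤456, avg latency 40≤60, throughput 3573≥1848).
P7: dominated by P1 (memory 223≤392, avg latency 137≤186, throughput 2355≥1358).
P8: not dominated (best memory).
P9: dominated by P2 (memory 158≤270, avg latency 40≤167, throughput 3573≥2481).
P10: not dominated.

P2, P4, P8, P10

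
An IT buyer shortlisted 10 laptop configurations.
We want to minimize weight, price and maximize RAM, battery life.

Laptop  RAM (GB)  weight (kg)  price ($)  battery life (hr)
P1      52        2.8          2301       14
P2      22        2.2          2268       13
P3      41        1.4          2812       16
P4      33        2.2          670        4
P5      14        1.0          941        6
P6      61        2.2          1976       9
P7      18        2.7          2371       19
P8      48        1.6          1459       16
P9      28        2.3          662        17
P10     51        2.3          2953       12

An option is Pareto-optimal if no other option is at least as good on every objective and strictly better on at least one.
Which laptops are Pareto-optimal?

P1: not dominated.
P2: dominated by P8 (RAM 48≥22, weight 1.6≤2.2, price 1459≤2268, battery life 16≥13).
P3: not dominated.
P4: not dominated.
P5: not dominated (best weight).
P6: not dominated (best RAM).
P7: not dominated (best battery life).
P8: not dominated.
P9: not dominated (best price).
P10: not dominated.

P1, P3, P4, P5, P6, P7, P8, P9, P10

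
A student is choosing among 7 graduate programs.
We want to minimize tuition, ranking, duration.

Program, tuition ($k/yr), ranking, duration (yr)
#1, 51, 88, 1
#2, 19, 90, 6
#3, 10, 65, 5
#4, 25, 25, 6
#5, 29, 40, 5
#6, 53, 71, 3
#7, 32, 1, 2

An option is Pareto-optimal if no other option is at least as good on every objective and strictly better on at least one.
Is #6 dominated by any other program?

Yes

#7 vs #6: tuition 32≤53, ranking 1≤71, duration 2≤3 — #7 is at least as good on every objective and strictly better on at least one, so #7 dominates #6.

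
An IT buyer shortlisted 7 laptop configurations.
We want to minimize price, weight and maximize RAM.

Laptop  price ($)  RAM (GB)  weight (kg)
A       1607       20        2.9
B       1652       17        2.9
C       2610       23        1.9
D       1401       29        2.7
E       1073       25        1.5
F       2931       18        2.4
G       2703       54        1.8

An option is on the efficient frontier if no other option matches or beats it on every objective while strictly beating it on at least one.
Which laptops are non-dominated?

D, E, G

A: dominated by D (price 1401≤1607, RAM 29≥20, weight 2.7≤2.9).
B: dominated by A (price 1607≤1652, RAM 20≥17, weight 2.9≤2.9).
C: dominated by E (price 1073≤2610, RAM 25≥23, weight 1.5≤1.9).
D: not dominated.
E: not dominated (best price).
F: dominated by C (price 2610≤2931, RAM 23≥18, weight 1.9≤2.4).
G: not dominated (best RAM).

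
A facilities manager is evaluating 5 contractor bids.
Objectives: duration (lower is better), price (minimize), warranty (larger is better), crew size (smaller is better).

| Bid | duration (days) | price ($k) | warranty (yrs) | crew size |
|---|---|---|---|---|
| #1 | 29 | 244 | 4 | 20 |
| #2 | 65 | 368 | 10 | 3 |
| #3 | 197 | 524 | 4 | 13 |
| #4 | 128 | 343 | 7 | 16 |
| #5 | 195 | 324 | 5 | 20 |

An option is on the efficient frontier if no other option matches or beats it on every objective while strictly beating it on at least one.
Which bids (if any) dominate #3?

#2

#2: duration 65≤197, price 368≤524, warranty 10≥4, crew size 3≤13 — dominates #3.
Others (#1, #4, #5) are each worse than #3 on at least one objective.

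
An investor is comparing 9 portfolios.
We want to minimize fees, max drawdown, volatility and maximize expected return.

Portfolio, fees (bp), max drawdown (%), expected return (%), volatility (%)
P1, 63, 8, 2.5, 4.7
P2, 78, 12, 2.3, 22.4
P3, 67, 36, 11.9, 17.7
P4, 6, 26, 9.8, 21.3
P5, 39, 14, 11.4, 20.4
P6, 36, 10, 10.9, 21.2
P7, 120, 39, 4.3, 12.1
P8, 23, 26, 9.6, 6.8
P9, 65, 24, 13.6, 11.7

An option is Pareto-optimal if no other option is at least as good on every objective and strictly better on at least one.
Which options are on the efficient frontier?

P1: not dominated (best max drawdown).
P2: dominated by P1 (fees 63≤78, max drawdown 8≤12, expected return 2.5≥2.3, volatility 4.7≤22.4).
P3: dominated by P9 (fees 65≤67, max drawdown 24≤36, expected return 13.6≥11.9, volatility 11.7≤17.7).
P4: not dominated (best fees).
P5: not dominated.
P6: not dominated.
P7: dominated by P8 (fees 23≤120, max drawdown 26≤39, expected return 9.6≥4.3, volatility 6.8≤12.1).
P8: not dominated.
P9: not dominated (best expected return).

P1, P4, P5, P6, P8, P9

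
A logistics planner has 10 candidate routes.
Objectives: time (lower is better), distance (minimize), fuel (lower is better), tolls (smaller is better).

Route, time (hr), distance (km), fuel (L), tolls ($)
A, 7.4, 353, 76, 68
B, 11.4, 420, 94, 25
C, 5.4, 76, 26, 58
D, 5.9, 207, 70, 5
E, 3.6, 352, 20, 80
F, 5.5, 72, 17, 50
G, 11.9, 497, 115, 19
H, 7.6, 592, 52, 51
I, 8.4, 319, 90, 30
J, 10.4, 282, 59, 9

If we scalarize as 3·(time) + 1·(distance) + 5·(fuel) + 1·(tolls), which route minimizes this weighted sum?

F

A: 3·7.4 + 1·353 + 5·76 + 1·68 = 823.2
B: 3·11.4 + 1·420 + 5·94 + 1·25 = 949.2
C: 3·5.4 + 1·76 + 5·26 + 1·58 = 280.2
D: 3·5.9 + 1·207 + 5·70 + 1·5 = 579.7
E: 3·3.6 + 1·352 + 5·20 + 1·80 = 542.8
F: 3·5.5 + 1·72 + 5·17 + 1·50 = 223.5
G: 3·11.9 + 1·497 + 5·115 + 1·19 = 1126.7
H: 3·7.6 + 1·592 + 5·52 + 1·51 = 925.8
I: 3·8.4 + 1·319 + 5·90 + 1·30 = 824.2
J: 3·10.4 + 1·282 + 5·59 + 1·9 = 617.2
Lowest: F at 223.5.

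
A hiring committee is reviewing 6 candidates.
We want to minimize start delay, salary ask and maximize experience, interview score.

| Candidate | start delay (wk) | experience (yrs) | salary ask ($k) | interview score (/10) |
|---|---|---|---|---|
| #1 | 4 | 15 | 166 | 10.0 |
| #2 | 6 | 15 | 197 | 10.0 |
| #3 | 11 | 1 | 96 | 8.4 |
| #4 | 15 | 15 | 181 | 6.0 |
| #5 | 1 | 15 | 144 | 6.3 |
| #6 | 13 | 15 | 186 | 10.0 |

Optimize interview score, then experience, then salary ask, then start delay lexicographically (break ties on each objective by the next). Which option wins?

First maximize interview score: best is 10.0, kept {#1, #2, #6}.
Then maximize experience: best is 15, kept {#1, #2, #6}.
Then minimize salary ask: best is 166, kept {#1}.

#1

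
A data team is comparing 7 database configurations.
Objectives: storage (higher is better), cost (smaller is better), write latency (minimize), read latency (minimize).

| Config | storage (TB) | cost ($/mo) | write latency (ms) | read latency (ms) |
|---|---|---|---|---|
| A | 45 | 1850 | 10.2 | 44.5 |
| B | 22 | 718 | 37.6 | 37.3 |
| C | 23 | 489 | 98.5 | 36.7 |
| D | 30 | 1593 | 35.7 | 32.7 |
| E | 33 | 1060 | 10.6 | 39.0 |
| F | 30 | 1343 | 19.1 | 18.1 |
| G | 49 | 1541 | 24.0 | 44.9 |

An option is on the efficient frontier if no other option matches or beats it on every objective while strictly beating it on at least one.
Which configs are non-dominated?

A: not dominated (best write latency).
B: not dominated.
C: not dominated (best cost).
D: dominated by F (storage 30≥30, cost 1343≤1593, write latency 19.1≤35.7, read latency 18.1≤32.7).
E: not dominated.
F: not dominated (best read latency).
G: not dominated (best storage).

A, B, C, E, F, G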